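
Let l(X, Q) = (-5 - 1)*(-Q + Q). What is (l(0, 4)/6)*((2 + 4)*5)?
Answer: 0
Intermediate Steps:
l(X, Q) = 0 (l(X, Q) = -6*0 = 0)
(l(0, 4)/6)*((2 + 4)*5) = (0/6)*((2 + 4)*5) = ((⅙)*0)*(6*5) = 0*30 = 0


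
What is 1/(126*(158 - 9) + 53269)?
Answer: 1/72043 ≈ 1.3881e-5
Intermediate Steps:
1/(126*(158 - 9) + 53269) = 1/(126*149 + 53269) = 1/(18774 + 53269) = 1/72043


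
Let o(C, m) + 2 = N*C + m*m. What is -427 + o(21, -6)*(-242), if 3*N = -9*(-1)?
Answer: -23901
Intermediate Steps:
N = 3 (N = (-9*(-1))/3 = (⅓)*9 = 3)
o(C, m) = -2 + m² + 3*C (o(C, m) = -2 + (3*C + m*m) = -2 + (3*C + m²) = -2 + (m² + 3*C) = -2 + m² + 3*C)
-427 + o(21, -6)*(-242) = -427 + (-2 + (-6)² + 3*21)*(-242) = -427 + (-2 + 36 + 63)*(-242) = -427 + 97*(-242) = -427 - 23474 = -23901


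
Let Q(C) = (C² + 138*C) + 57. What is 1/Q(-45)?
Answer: -1/4128 ≈ -0.00024225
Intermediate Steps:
Q(C) = 57 + C² + 138*C
1/Q(-45) = 1/(57 + (-45)² + 138*(-45)) = 1/(57 + 2025 - 6210) = 1/(-4128) = -1/4128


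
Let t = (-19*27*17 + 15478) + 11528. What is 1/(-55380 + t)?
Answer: -1/37095 ≈ -2.6958e-5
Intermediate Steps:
t = 18285 (t = (-513*17 + 15478) + 11528 = (-8721 + 15478) + 11528 = 6757 + 11528 = 18285)
1/(-55380 + t) = 1/(-55380 + 18285) = 1/(-37095) = -1/37095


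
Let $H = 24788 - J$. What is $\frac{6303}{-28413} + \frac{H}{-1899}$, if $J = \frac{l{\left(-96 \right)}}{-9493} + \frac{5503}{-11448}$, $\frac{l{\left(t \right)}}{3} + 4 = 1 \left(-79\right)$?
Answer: $- \frac{786290462681525}{59229758666232} \approx -13.275$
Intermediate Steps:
$l{\left(t \right)} = -249$ ($l{\left(t \right)} = -12 + 3 \cdot 1 \left(-79\right) = -12 + 3 \left(-79\right) = -12 - 237 = -249$)
$J = - \frac{49389427}{108675864}$ ($J = - \frac{249}{-9493} + \frac{5503}{-11448} = \left(-249\right) \left(- \frac{1}{9493}\right) + 5503 \left(- \frac{1}{11448}\right) = \frac{249}{9493} - \frac{5503}{11448} = - \frac{49389427}{108675864} \approx -0.45447$)
$H = \frac{2693906706259}{108675864}$ ($H = 24788 - - \frac{49389427}{108675864} = 24788 + \frac{49389427}{108675864} = \frac{2693906706259}{108675864} \approx 24788.0$)
$\frac{6303}{-28413} + \frac{H}{-1899} = \frac{6303}{-28413} + \frac{2693906706259}{108675864 \left(-1899\right)} = 6303 \left(- \frac{1}{28413}\right) + \frac{2693906706259}{108675864} \left(- \frac{1}{1899}\right) = - \frac{191}{861} - \frac{2693906706259}{206375465736} = - \frac{786290462681525}{59229758666232}$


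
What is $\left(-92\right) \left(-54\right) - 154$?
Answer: $4814$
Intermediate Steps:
$\left(-92\right) \left(-54\right) - 154 = 4968 - 154 = 4814$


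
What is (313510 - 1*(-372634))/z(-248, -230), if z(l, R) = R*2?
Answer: -171536/115 ≈ -1491.6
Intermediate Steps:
z(l, R) = 2*R
(313510 - 1*(-372634))/z(-248, -230) = (313510 - 1*(-372634))/((2*(-230))) = (313510 + 372634)/(-460) = 686144*(-1/460) = -171536/115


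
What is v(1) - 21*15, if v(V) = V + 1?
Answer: -313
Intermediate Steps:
v(V) = 1 + V
v(1) - 21*15 = (1 + 1) - 21*15 = 2 - 315 = -313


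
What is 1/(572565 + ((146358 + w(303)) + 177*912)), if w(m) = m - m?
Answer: 1/880347 ≈ 1.1359e-6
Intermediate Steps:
w(m) = 0
1/(572565 + ((146358 + w(303)) + 177*912)) = 1/(572565 + ((146358 + 0) + 177*912)) = 1/(572565 + (146358 + 161424)) = 1/(572565 + 307782) = 1/880347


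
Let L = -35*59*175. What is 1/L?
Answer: -1/361375 ≈ -2.7672e-6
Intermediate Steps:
L = -361375 (L = -2065*175 = -361375)
1/L = 1/(-361375) = -1/361375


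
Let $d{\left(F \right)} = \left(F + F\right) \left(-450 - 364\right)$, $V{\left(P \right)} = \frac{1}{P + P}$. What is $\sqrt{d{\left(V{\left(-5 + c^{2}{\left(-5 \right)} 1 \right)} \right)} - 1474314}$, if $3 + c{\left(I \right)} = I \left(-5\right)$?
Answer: $\frac{2 i \sqrt{84567117095}}{479} \approx 1214.2 i$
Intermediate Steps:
$c{\left(I \right)} = -3 - 5 I$ ($c{\left(I \right)} = -3 + I \left(-5\right) = -3 - 5 I$)
$V{\left(P \right)} = \frac{1}{2 P}$
$d{\left(F \right)} = - 1628 F$ ($d{\left(F \right)} = 2 F \left(-814\right) = - 1628 F$)
$\sqrt{d{\left(V{\left(-5 + c^{2}{\left(-5 \right)} 1 \right)} \right)} - 1474314} = \sqrt{- 1628 \frac{1}{2 \left(-5 + \left(-3 - -25\right)^{2} \cdot 1\right)} - 1474314} = \sqrt{- 1628 \frac{1}{2 \left(-5 + \left(-3 + 25\right)^{2} \cdot 1\right)} - 1474314} = \sqrt{- 1628 \frac{1}{2 \left(-5 + 22^{2} \cdot 1\right)} - 1474314} = \sqrt{- 1628 \frac{1}{2 \left(-5 + 484 \cdot 1\right)} - 1474314} = \sqrt{- 1628 \frac{1}{2 \left(-5 + 484\right)} - 1474314} = \sqrt{- 1628 \frac{1}{2 \cdot 479} - 1474314} = \sqrt{- 1628 \cdot \frac{1}{2} \cdot \frac{1}{479} - 1474314} = \sqrt{\left(-1628\right) \frac{1}{958} - 1474314} = \sqrt{- \frac{814}{479} - 1474314} = \sqrt{- \frac{706197220}{479}} = \frac{2 i \sqrt{84567117095}}{479}$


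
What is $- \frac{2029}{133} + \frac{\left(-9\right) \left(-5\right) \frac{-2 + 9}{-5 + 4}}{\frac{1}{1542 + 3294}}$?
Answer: $- \frac{202606249}{133} \approx -1.5234 \cdot 10^{6}$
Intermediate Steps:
$- \frac{2029}{133} + \frac{\left(-9\right) \left(-5\right) \frac{-2 + 9}{-5 + 4}}{\frac{1}{1542 + 3294}} = \left(-2029\right) \frac{1}{133} + \frac{45 \frac{7}{-1}}{\frac{1}{4836}} = - \frac{2029}{133} + 45 \cdot 7 \left(-1\right) \frac{1}{\frac{1}{4836}} = - \frac{2029}{133} + 45 \left(-7\right) 4836 = - \frac{2029}{133} - 1523340 = - \frac{202606249}{133}$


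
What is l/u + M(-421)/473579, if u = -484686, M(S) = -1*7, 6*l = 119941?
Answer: -56821895651/1377222667164 ≈ -0.041258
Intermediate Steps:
l = 119941/6 (l = (⅙)*119941 = 119941/6 ≈ 19990.)
M(S) = -7
l/u + M(-421)/473579 = (119941/6)/(-484686) - 7/473579 = (119941/6)*(-1/484686) - 7*1/473579 = -119941/2908116 - 7/473579 = -56821895651/1377222667164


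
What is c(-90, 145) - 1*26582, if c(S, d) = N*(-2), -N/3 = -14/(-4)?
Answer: -26561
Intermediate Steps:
N = -21/2 (N = -(-42)/(-4) = -(-42)*(-1)/4 = -3*7/2 = -21/2 ≈ -10.500)
c(S, d) = 21 (c(S, d) = -21/2*(-2) = 21)
c(-90, 145) - 1*26582 = 21 - 1*26582 = 21 - 26582 = -26561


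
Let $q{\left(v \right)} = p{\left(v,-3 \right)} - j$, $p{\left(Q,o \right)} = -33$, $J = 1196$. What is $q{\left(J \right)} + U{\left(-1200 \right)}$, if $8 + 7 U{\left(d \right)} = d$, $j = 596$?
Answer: $- \frac{5611}{7} \approx -801.57$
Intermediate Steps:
$q{\left(v \right)} = -629$ ($q{\left(v \right)} = -33 - 596 = -629$)
$U{\left(d \right)} = - \frac{8}{7} + \frac{d}{7}$
$q{\left(J \right)} + U{\left(-1200 \right)} = -629 + \left(- \frac{8}{7} + \frac{1}{7} \left(-1200\right)\right) = -629 - \frac{1208}{7} = - \frac{5611}{7}$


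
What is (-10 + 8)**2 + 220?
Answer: 224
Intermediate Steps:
(-10 + 8)**2 + 220 = (-2)**2 + 220 = 4 + 220 = 224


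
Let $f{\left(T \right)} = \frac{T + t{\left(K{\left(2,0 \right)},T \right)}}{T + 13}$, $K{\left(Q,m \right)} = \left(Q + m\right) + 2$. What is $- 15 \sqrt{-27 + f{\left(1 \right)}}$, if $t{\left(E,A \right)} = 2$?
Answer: $- \frac{75 i \sqrt{210}}{14} \approx - 77.632 i$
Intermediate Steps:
$K{\left(Q,m \right)} = 2 + Q + m$
$f{\left(T \right)} = \frac{2 + T}{13 + T}$ ($f{\left(T \right)} = \frac{T + 2}{T + 13} = \frac{2 + T}{13 + T}$)
$- 15 \sqrt{-27 + f{\left(1 \right)}} = - 15 \sqrt{-27 + \frac{2 + 1}{13 + 1}} = - 15 \sqrt{-27 + \frac{1}{14} \cdot 3} = - 15 \sqrt{-27 + \frac{3}{14}} = - 15 \sqrt{- \frac{375}{14}} = - 15 \frac{5 i \sqrt{210}}{14} = - \frac{75 i \sqrt{210}}{14}$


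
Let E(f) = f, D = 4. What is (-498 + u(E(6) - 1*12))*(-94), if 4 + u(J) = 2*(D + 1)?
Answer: 46248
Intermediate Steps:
u(J) = 6 (u(J) = -4 + 2*(4 + 1) = -4 + 2*5 = -4 + 10 = 6)
(-498 + u(E(6) - 1*12))*(-94) = (-498 + 6)*(-94) = -492*(-94) = 46248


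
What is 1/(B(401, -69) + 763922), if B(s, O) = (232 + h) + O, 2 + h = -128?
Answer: 1/763955 ≈ 1.3090e-6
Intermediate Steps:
h = -130 (h = -2 - 128 = -130)
B(s, O) = 102 + O (B(s, O) = (232 - 130) + O = 102 + O)
1/(B(401, -69) + 763922) = 1/((102 - 69) + 763922) = 1/(33 + 763922) = 1/763955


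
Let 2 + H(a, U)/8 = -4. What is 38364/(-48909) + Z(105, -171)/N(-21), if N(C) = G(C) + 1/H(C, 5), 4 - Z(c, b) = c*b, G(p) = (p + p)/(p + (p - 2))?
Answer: 9093204716/472787 ≈ 19233.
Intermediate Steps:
H(a, U) = -48 (H(a, U) = -16 + 8*(-4) = -16 - 32 = -48)
G(p) = 2*p/(-2 + 2*p) (G(p) = (2*p)/(p + (-2 + p)) = (2*p)/(-2 + 2*p) = 2*p/(-2 + 2*p))
Z(c, b) = 4 - b*c (Z(c, b) = 4 - c*b = 4 - b*c)
N(C) = -1/48 + C/(-1 + C) (N(C) = C/(-1 + C) + 1/(-48) = C/(-1 + C) - 1/48 = -1/48 + C/(-1 + C))
38364/(-48909) + Z(105, -171)/N(-21) = 38364/(-48909) + (4 - 1*(-171)*105)/(((1 + 47*(-21))/(48*(-1 - 21)))) = 38364*(-1/48909) + (4 + 17955)/(((1/48)*(1 - 987)/(-22))) = -12788/16303 + 17959/(((1/48)*(-1/22)*(-986))) = -12788/16303 + 17959/(493/528) = -12788/16303 + 17959*(528/493) = -12788/16303 + 9482352/493 = 9093204716/472787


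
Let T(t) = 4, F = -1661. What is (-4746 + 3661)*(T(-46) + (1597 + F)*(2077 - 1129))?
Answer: 65824780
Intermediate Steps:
(-4746 + 3661)*(T(-46) + (1597 + F)*(2077 - 1129)) = (-4746 + 3661)*(4 + (1597 - 1661)*(2077 - 1129)) = -1085*(4 - 64*948) = -1085*(4 - 60672) = -1085*(-60668) = 65824780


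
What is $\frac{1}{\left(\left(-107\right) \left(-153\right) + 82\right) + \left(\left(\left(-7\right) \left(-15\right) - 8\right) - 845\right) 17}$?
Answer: $\frac{1}{3737} \approx 0.00026759$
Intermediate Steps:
$\frac{1}{\left(\left(-107\right) \left(-153\right) + 82\right) + \left(\left(\left(-7\right) \left(-15\right) - 8\right) - 845\right) 17} = \frac{1}{\left(16371 + 82\right) + \left(\left(105 - 8\right) - 845\right) 17} = \frac{1}{16453 + \left(97 - 845\right) 17} = \frac{1}{16453 - 12716} = \frac{1}{3737}$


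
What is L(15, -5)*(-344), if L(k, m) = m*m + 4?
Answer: -9976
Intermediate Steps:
L(k, m) = 4 + m² (L(k, m) = m² + 4 = 4 + m²)
L(15, -5)*(-344) = (4 + (-5)²)*(-344) = (4 + 25)*(-344) = 29*(-344) = -9976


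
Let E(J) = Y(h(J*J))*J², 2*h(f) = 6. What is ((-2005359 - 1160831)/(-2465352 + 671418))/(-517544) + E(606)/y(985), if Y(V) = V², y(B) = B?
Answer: 1534304295010533377/457256590712280 ≈ 3355.5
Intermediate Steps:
h(f) = 3 (h(f) = (½)*6 = 3)
E(J) = 9*J² (E(J) = 3²*J² = 9*J²)
((-2005359 - 1160831)/(-2465352 + 671418))/(-517544) + E(606)/y(985) = ((-2005359 - 1160831)/(-2465352 + 671418))/(-517544) + (9*606²)/985 = -3166190/(-1793934)*(-1/517544) + (9*367236)*(1/985) = -3166190*(-1/1793934)*(-1/517544) + 3305124*(1/985) = (1583095/896967)*(-1/517544) + 3305124/985 = -1583095/464219889048 + 3305124/985 = 1534304295010533377/457256590712280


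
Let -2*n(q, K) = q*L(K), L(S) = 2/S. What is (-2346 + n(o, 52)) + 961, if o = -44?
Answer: -17994/13 ≈ -1384.2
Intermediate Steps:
n(q, K) = -q/K (n(q, K) = -q*2/K/2 = -q/K)
(-2346 + n(o, 52)) + 961 = (-2346 - 1*(-44)/52) + 961 = (-2346 - 1*(-44)*1/52) + 961 = (-2346 + 11/13) + 961 = -30487/13 + 961 = -17994/13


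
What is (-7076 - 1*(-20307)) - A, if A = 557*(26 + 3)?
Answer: -2922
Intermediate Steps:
A = 16153 (A = 557*29 = 16153)
(-7076 - 1*(-20307)) - A = (-7076 - 1*(-20307)) - 1*16153 = (-7076 + 20307) - 16153 = 13231 - 16153 = -2922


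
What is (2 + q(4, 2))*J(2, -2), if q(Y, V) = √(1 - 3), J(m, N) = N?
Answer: -4 - 2*I*√2 ≈ -4.0 - 2.8284*I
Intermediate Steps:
q(Y, V) = I*√2 (q(Y, V) = √(-2) = I*√2)
(2 + q(4, 2))*J(2, -2) = (2 + I*√2)*(-2) = -4 - 2*I*√2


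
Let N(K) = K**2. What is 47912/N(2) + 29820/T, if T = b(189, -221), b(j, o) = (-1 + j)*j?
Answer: 5067049/423 ≈ 11979.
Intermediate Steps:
b(j, o) = j*(-1 + j)
T = 35532 (T = 189*(-1 + 189) = 189*188 = 35532)
47912/N(2) + 29820/T = 47912/(2**2) + 29820/35532 = 47912/4 + 29820*(1/35532) = 47912*(1/4) + 355/423 = 11978 + 355/423 = 5067049/423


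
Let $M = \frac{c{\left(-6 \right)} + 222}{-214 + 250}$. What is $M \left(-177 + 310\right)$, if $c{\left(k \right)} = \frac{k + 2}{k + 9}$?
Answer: $\frac{44023}{54} \approx 815.24$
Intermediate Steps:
$c{\left(k \right)} = \frac{2 + k}{9 + k}$
$M = \frac{331}{54}$ ($M = \frac{\frac{2 - 6}{9 - 6} + 222}{-214 + 250} = \frac{\frac{1}{3} \left(-4\right) + 222}{36} = \left(\frac{1}{3} \left(-4\right) + 222\right) \frac{1}{36} = \left(- \frac{4}{3} + 222\right) \frac{1}{36} = \frac{662}{3} \cdot \frac{1}{36} = \frac{331}{54} \approx 6.1296$)
$M \left(-177 + 310\right) = \frac{331 \left(-177 + 310\right)}{54} = \frac{331}{54} \cdot 133 = \frac{44023}{54}$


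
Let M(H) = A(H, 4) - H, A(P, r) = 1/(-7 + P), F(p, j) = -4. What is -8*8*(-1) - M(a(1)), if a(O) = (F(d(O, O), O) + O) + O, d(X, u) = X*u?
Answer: 559/9 ≈ 62.111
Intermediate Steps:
a(O) = -4 + 2*O (a(O) = (-4 + O) + O = -4 + 2*O)
M(H) = 1/(-7 + H) - H
-8*8*(-1) - M(a(1)) = -8*8*(-1) - (1 - (-4 + 2*1)*(-7 + (-4 + 2*1)))/(-7 + (-4 + 2*1)) = -64*(-1) - (1 - (-4 + 2)*(-7 + (-4 + 2)))/(-7 + (-4 + 2)) = 64 - (1 - 1*(-2)*(-7 - 2))/(-7 - 2) = 64 - (1 - 1*(-2)*(-9))/(-9) = 64 - (-1)*(1 - 18)/9 = 64 - (-1)*(-17)/9 = 64 - 1*17/9 = 64 - 17/9 = 559/9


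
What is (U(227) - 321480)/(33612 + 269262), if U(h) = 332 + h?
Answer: -320921/302874 ≈ -1.0596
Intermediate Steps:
(U(227) - 321480)/(33612 + 269262) = ((332 + 227) - 321480)/(33612 + 269262) = (559 - 321480)/302874 = -320921*1/302874 = -320921/302874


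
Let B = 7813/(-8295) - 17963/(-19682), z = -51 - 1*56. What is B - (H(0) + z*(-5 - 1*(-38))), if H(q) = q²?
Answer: 576474020509/163262190 ≈ 3531.0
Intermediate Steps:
z = -107 (z = -51 - 56 = -107)
B = -4772381/163262190 (B = 7813*(-1/8295) - 17963*(-1/19682) = -7813/8295 + 17963/19682 = -4772381/163262190 ≈ -0.029231)
B - (H(0) + z*(-5 - 1*(-38))) = -4772381/163262190 - (0² - 107*(-5 - 1*(-38))) = -4772381/163262190 - (0 - 107*(-5 + 38)) = -4772381/163262190 - (0 - 107*33) = -4772381/163262190 - (0 - 3531) = -4772381/163262190 - 1*(-3531) = -4772381/163262190 + 3531 = 576474020509/163262190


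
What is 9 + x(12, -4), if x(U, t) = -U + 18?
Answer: 15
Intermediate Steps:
x(U, t) = 18 - U
9 + x(12, -4) = 9 + (18 - 1*12) = 9 + (18 - 12) = 9 + 6 = 15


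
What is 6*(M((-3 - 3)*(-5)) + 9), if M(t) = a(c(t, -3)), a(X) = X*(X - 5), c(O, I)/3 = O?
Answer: 45954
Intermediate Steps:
c(O, I) = 3*O
a(X) = X*(-5 + X)
M(t) = 3*t*(-5 + 3*t) (M(t) = (3*t)*(-5 + 3*t) = 3*t*(-5 + 3*t))
6*(M((-3 - 3)*(-5)) + 9) = 6*(3*((-3 - 3)*(-5))*(-5 + 3*((-3 - 3)*(-5))) + 9) = 6*(3*(-6*(-5))*(-5 + 3*(-6*(-5))) + 9) = 6*(3*30*(-5 + 3*30) + 9) = 6*(3*30*(-5 + 90) + 9) = 6*(3*30*85 + 9) = 6*(7650 + 9) = 6*7659 = 45954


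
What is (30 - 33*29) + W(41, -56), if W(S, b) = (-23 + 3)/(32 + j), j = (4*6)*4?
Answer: -29669/32 ≈ -927.16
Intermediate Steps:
j = 96 (j = 24*4 = 96)
W(S, b) = -5/32 (W(S, b) = (-23 + 3)/(32 + 96) = -20/128 = -20*1/128 = -5/32)
(30 - 33*29) + W(41, -56) = (30 - 33*29) - 5/32 = (30 - 957) - 5/32 = -927 - 5/32 = -29669/32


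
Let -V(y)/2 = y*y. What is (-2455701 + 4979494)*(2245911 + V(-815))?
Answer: 2315481649573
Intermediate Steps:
V(y) = -2*y**2 (V(y) = -2*y*y = -2*y**2)
(-2455701 + 4979494)*(2245911 + V(-815)) = (-2455701 + 4979494)*(2245911 - 2*(-815)**2) = 2523793*(2245911 - 2*664225) = 2523793*(2245911 - 1328450) = 2523793*917461 = 2315481649573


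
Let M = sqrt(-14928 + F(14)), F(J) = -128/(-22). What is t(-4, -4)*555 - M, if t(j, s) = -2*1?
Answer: -1110 - 4*I*sqrt(112849)/11 ≈ -1110.0 - 122.16*I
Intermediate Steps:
t(j, s) = -2
F(J) = 64/11 (F(J) = -128*(-1/22) = 64/11)
M = 4*I*sqrt(112849)/11 (M = sqrt(-14928 + 64/11) = sqrt(-164144/11) = 4*I*sqrt(112849)/11 ≈ 122.16*I)
t(-4, -4)*555 - M = -2*555 - 4*I*sqrt(112849)/11 = -1110 - 4*I*sqrt(112849)/11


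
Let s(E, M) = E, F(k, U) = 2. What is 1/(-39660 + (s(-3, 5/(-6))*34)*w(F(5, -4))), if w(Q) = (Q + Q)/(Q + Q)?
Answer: -1/39762 ≈ -2.5150e-5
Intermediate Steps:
w(Q) = 1 (w(Q) = (2*Q)/((2*Q)) = (2*Q)*(1/(2*Q)) = 1)
1/(-39660 + (s(-3, 5/(-6))*34)*w(F(5, -4))) = 1/(-39660 - 3*34*1) = 1/(-39660 - 102*1) = 1/(-39660 - 102) = 1/(-39762) = -1/39762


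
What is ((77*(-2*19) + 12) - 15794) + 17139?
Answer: -1569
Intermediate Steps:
((77*(-2*19) + 12) - 15794) + 17139 = ((77*(-38) + 12) - 15794) + 17139 = ((-2926 + 12) - 15794) + 17139 = (-2914 - 15794) + 17139 = -18708 + 17139 = -1569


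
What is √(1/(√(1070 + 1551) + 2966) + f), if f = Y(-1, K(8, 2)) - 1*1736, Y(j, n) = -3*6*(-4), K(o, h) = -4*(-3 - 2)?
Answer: √(-4935423 - 1664*√2621)/√(2966 + √2621) ≈ 40.792*I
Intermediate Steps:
K(o, h) = 20 (K(o, h) = -4*(-5) = 20)
Y(j, n) = 72 (Y(j, n) = -18*(-4) = 72)
f = -1664 (f = 72 - 1*1736 = 72 - 1736 = -1664)
√(1/(√(1070 + 1551) + 2966) + f) = √(1/(√(1070 + 1551) + 2966) - 1664) = √(1/(√2621 + 2966) - 1664) = √(1/(2966 + √2621) - 1664) = √(-1664 + 1/(2966 + √2621))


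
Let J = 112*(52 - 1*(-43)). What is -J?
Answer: -10640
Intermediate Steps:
J = 10640 (J = 112*(52 + 43) = 112*95 = 10640)
-J = -1*10640 = -10640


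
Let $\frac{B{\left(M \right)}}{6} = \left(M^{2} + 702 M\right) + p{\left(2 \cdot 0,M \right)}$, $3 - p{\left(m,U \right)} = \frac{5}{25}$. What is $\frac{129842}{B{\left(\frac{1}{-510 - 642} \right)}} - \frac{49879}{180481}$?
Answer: $\frac{3702202818127243}{374780166803} \approx 9878.3$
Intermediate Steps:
$p{\left(m,U \right)} = \frac{14}{5}$ ($p{\left(m,U \right)} = 3 - \frac{5}{25} = 3 - 5 \cdot \frac{1}{25} = 3 - \frac{1}{5} = \frac{14}{5}$)
$B{\left(M \right)} = \frac{84}{5} + 6 M^{2} + 4212 M$ ($B{\left(M \right)} = 6 \left(\left(M^{2} + 702 M\right) + \frac{14}{5}\right) = 6 \left(\frac{14}{5} + M^{2} + 702 M\right) = \frac{84}{5} + 6 M^{2} + 4212 M$)
$\frac{129842}{B{\left(\frac{1}{-510 - 642} \right)}} - \frac{49879}{180481} = \frac{129842}{\frac{84}{5} + 6 \left(\frac{1}{-510 - 642}\right)^{2} + \frac{4212}{-510 - 642}} - \frac{49879}{180481} = \frac{129842}{\frac{84}{5} + 6 \left(\frac{1}{-1152}\right)^{2} + \frac{4212}{-1152}} - \frac{49879}{180481} = \frac{129842}{\frac{84}{5} + 6 \left(- \frac{1}{1152}\right)^{2} + 4212 \left(- \frac{1}{1152}\right)} - \frac{49879}{180481} = \frac{129842}{\frac{84}{5} + 6 \cdot \frac{1}{1327104} - \frac{117}{32}} - \frac{49879}{180481} = \frac{129842}{\frac{84}{5} + \frac{1}{221184} - \frac{117}{32}} - \frac{49879}{180481} = \frac{129842}{\frac{14535941}{1105920}} - \frac{49879}{180481} = 129842 \cdot \frac{1105920}{14535941} - \frac{49879}{180481} = \frac{143594864640}{14535941} - \frac{49879}{180481} = \frac{3702202818127243}{374780166803}$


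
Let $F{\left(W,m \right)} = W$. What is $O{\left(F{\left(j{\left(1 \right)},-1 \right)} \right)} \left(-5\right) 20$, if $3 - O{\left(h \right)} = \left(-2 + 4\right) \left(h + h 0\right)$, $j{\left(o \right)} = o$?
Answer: $-100$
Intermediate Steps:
$O{\left(h \right)} = 3 - 2 h$ ($O{\left(h \right)} = 3 - \left(-2 + 4\right) \left(h + h 0\right) = 3 - 2 \left(h + 0\right) = 3 - 2 h$)
$O{\left(F{\left(j{\left(1 \right)},-1 \right)} \right)} \left(-5\right) 20 = \left(3 - 2\right) \left(-5\right) 20 = 1 \left(-5\right) 20 = \left(-5\right) 20 = -100$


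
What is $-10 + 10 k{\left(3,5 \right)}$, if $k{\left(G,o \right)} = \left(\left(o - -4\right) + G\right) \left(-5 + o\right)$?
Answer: $-10$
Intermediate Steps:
$k{\left(G,o \right)} = \left(-5 + o\right) \left(4 + G + o\right)$ ($k{\left(G,o \right)} = \left(\left(o + 4\right) + G\right) \left(-5 + o\right) = \left(\left(4 + o\right) + G\right) \left(-5 + o\right) = \left(4 + G + o\right) \left(-5 + o\right) = \left(-5 + o\right) \left(4 + G + o\right)$)
$-10 + 10 k{\left(3,5 \right)} = -10 + 10 \left(-20 + 5^{2} - 5 - 15 + 3 \cdot 5\right) = -10 + 10 \left(-20 + 25 - 5 - 15 + 15\right) = -10 + 10 \cdot 0 = -10 + 0 = -10$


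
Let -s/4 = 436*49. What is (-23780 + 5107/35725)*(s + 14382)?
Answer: 60379878522082/35725 ≈ 1.6901e+9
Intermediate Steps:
s = -85456 (s = -1744*49 = -4*21364 = -85456)
(-23780 + 5107/35725)*(s + 14382) = (-23780 + 5107/35725)*(-85456 + 14382) = (-23780 + 5107*(1/35725))*(-71074) = (-23780 + 5107/35725)*(-71074) = -849535393/35725*(-71074) = 60379878522082/35725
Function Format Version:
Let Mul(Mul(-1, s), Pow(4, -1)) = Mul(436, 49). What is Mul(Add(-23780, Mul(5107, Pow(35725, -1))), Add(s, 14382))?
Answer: Rational(60379878522082, 35725) ≈ 1.6901e+9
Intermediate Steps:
s = -85456 (s = Mul(-4, Mul(436, 49)) = Mul(-4, 21364) = -85456)
Mul(Add(-23780, Mul(5107, Pow(35725, -1))), Add(s, 14382)) = Mul(Add(-23780, Mul(5107, Pow(35725, -1))), Add(-85456, 14382)) = Mul(Add(-23780, Mul(5107, Rational(1, 35725))), -71074) = Mul(Add(-23780, Rational(5107, 35725)), -71074) = Mul(Rational(-849535393, 35725), -71074) = Rational(60379878522082, 35725)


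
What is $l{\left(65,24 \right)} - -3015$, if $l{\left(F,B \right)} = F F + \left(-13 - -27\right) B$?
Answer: $7576$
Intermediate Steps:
$l{\left(F,B \right)} = F^{2} + 14 B$ ($l{\left(F,B \right)} = F^{2} + \left(-13 + 27\right) B = F^{2} + 14 B$)
$l{\left(65,24 \right)} - -3015 = \left(65^{2} + 14 \cdot 24\right) - -3015 = \left(4225 + 336\right) + 3015 = 4561 + 3015 = 7576$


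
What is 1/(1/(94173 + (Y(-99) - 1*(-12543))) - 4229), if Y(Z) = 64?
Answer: -106780/451572619 ≈ -0.00023646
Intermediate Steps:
1/(1/(94173 + (Y(-99) - 1*(-12543))) - 4229) = 1/(1/(94173 + (64 - 1*(-12543))) - 4229) = 1/(1/(94173 + (64 + 12543)) - 4229) = 1/(1/(94173 + 12607) - 4229) = 1/(1/106780 - 4229) = 1/(-451572619/106780) = -106780/451572619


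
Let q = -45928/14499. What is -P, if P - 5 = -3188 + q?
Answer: 46196245/14499 ≈ 3186.2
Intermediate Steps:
q = -45928/14499 (q = -45928*1/14499 = -45928/14499 ≈ -3.1677)
P = -46196245/14499 (P = 5 + (-3188 - 45928/14499) = 5 - 46268740/14499 = -46196245/14499 ≈ -3186.2)
-P = -1*(-46196245/14499) = 46196245/14499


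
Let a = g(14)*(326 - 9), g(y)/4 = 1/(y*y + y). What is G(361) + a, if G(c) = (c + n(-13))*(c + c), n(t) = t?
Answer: 26382514/105 ≈ 2.5126e+5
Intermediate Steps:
g(y) = 4/(y + y²) (g(y) = 4/(y*y + y) = 4/(y² + y) = 4/(y + y²))
G(c) = 2*c*(-13 + c) (G(c) = (c - 13)*(c + c) = (-13 + c)*(2*c) = 2*c*(-13 + c))
a = 634/105 (a = (4/(14*(1 + 14)))*(326 - 9) = (4*(1/14)/15)*317 = (4*(1/14)*(1/15))*317 = (2/105)*317 = 634/105 ≈ 6.0381)
G(361) + a = 2*361*(-13 + 361) + 634/105 = 2*361*348 + 634/105 = 251256 + 634/105 = 26382514/105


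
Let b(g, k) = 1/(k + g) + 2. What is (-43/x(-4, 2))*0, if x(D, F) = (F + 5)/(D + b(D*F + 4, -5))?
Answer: 0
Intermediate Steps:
b(g, k) = 2 + 1/(g + k) (b(g, k) = 1/(g + k) + 2 = 2 + 1/(g + k))
x(D, F) = (5 + F)/(D + (-1 + 2*D*F)/(-1 + D*F)) (x(D, F) = (F + 5)/(D + (1 + 2*(D*F + 4) + 2*(-5))/((D*F + 4) - 5)) = (5 + F)/(D + (1 + 2*(4 + D*F) - 10)/((4 + D*F) - 5)) = (5 + F)/(D + (1 + (8 + 2*D*F) - 10)/(-1 + D*F)) = (5 + F)/(D + (-1 + 2*D*F)/(-1 + D*F)))
(-43/x(-4, 2))*0 = (-43/((-1 - 4*2)*(5 + 2)/(-1 - 4*(-1 - 4*2) + 2*(-4)*2)))*0 = (-43/((-1 - 8)*7/(-1 - 4*(-1 - 8) - 16)))*0 = (-43/(-9*7/(-1 - 4*(-9) - 16)))*0 = (-43/(-9*7/(-1 + 36 - 16)))*0 = (-43/(-9*7/19))*0 = (-43/((1/19)*(-9)*7))*0 = (-43/(-63/19))*0 = -19/63*(-43)*0 = (817/63)*0 = 0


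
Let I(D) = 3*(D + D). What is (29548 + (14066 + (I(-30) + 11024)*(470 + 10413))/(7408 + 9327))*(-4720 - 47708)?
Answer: -32112941557944/16735 ≈ -1.9189e+9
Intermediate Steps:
I(D) = 6*D (I(D) = 3*(2*D) = 6*D)
(29548 + (14066 + (I(-30) + 11024)*(470 + 10413))/(7408 + 9327))*(-4720 - 47708) = (29548 + (14066 + (6*(-30) + 11024)*(470 + 10413))/(7408 + 9327))*(-4720 - 47708) = (29548 + (14066 + (-180 + 11024)*10883)/16735)*(-52428) = (29548 + (14066 + 10844*10883)*(1/16735))*(-52428) = (29548 + (14066 + 118015252)*(1/16735))*(-52428) = (29548 + 118029318*(1/16735))*(-52428) = (29548 + 118029318/16735)*(-52428) = (612515098/16735)*(-52428) = -32112941557944/16735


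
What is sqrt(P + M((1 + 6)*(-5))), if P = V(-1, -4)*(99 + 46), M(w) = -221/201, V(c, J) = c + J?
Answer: I*sqrt(29335146)/201 ≈ 26.946*I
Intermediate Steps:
V(c, J) = J + c
M(w) = -221/201 (M(w) = -221*1/201 = -221/201)
P = -725 (P = (-4 - 1)*(99 + 46) = -5*145 = -725)
sqrt(P + M((1 + 6)*(-5))) = sqrt(-725 - 221/201) = sqrt(-145946/201) = I*sqrt(29335146)/201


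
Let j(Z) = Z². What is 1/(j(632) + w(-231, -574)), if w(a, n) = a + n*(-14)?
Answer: 1/407229 ≈ 2.4556e-6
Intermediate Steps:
w(a, n) = a - 14*n
1/(j(632) + w(-231, -574)) = 1/(632² + (-231 - 14*(-574))) = 1/(399424 + (-231 + 8036)) = 1/(399424 + 7805) = 1/407229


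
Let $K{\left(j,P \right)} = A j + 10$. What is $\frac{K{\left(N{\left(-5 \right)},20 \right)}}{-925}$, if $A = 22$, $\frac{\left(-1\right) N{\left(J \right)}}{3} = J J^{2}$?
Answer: $- \frac{1652}{185} \approx -8.9297$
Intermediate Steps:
$N{\left(J \right)} = - 3 J^{3}$ ($N{\left(J \right)} = - 3 J J^{2} = - 3 J^{3}$)
$K{\left(j,P \right)} = 10 + 22 j$ ($K{\left(j,P \right)} = 22 j + 10 = 10 + 22 j$)
$\frac{K{\left(N{\left(-5 \right)},20 \right)}}{-925} = \frac{10 + 22 \left(- 3 \left(-5\right)^{3}\right)}{-925} = \left(10 + 22 \left(\left(-3\right) \left(-125\right)\right)\right) \left(- \frac{1}{925}\right) = \left(10 + 22 \cdot 375\right) \left(- \frac{1}{925}\right) = \left(10 + 8250\right) \left(- \frac{1}{925}\right) = 8260 \left(- \frac{1}{925}\right) = - \frac{1652}{185}$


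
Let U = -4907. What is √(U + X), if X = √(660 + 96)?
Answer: √(-4907 + 6*√21) ≈ 69.853*I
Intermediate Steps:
X = 6*√21 (X = √756 = 6*√21 ≈ 27.495)
√(U + X) = √(-4907 + 6*√21)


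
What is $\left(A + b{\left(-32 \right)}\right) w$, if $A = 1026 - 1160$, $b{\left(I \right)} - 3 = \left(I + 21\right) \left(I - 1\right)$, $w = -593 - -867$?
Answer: $63568$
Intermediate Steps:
$w = 274$ ($w = -593 + 867 = 274$)
$b{\left(I \right)} = 3 + \left(-1 + I\right) \left(21 + I\right)$ ($b{\left(I \right)} = 3 + \left(I + 21\right) \left(I - 1\right) = 3 + \left(21 + I\right) \left(-1 + I\right) = 3 + \left(-1 + I\right) \left(21 + I\right)$)
$A = -134$ ($A = 1026 - 1160 = -134$)
$\left(A + b{\left(-32 \right)}\right) w = \left(-134 + \left(-18 + \left(-32\right)^{2} + 20 \left(-32\right)\right)\right) 274 = \left(-134 - -366\right) 274 = \left(-134 + 366\right) 274 = 232 \cdot 274 = 63568$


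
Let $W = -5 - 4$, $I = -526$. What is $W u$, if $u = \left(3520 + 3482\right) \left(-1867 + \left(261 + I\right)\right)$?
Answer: $134354376$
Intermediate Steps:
$u = -14928264$ ($u = \left(3520 + 3482\right) \left(-1867 + \left(261 - 526\right)\right) = 7002 \left(-1867 - 265\right) = 7002 \left(-2132\right) = -14928264$)
$W = -9$ ($W = -5 - 4 = -9$)
$W u = \left(-9\right) \left(-14928264\right) = 134354376$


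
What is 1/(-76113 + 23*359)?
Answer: -1/67856 ≈ -1.4737e-5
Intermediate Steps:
1/(-76113 + 23*359) = 1/(-76113 + 8257) = 1/(-67856) = -1/67856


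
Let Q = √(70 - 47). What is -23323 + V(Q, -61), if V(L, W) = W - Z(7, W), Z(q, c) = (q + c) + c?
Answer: -23269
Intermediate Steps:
Z(q, c) = q + 2*c (Z(q, c) = (c + q) + c = q + 2*c)
Q = √23 ≈ 4.7958
V(L, W) = -7 - W (V(L, W) = W - (7 + 2*W) = W + (-7 - 2*W) = -7 - W)
-23323 + V(Q, -61) = -23323 + (-7 - 1*(-61)) = -23323 + (-7 + 61) = -23323 + 54 = -23269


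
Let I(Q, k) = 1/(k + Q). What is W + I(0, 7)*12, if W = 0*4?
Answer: 12/7 ≈ 1.7143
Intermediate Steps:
W = 0
I(Q, k) = 1/(Q + k)
W + I(0, 7)*12 = 0 + 12/(0 + 7) = 0 + 12/7 = 12/7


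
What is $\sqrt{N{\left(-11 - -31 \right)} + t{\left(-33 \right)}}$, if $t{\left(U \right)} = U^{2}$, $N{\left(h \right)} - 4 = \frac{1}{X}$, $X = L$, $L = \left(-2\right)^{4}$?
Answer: $\frac{\sqrt{17489}}{4} \approx 33.062$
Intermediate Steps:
$L = 16$
$X = 16$
$N{\left(h \right)} = \frac{65}{16}$ ($N{\left(h \right)} = 4 + \frac{1}{16} = \frac{65}{16}$)
$\sqrt{N{\left(-11 - -31 \right)} + t{\left(-33 \right)}} = \sqrt{\frac{65}{16} + \left(-33\right)^{2}} = \sqrt{\frac{65}{16} + 1089} = \sqrt{\frac{17489}{16}} = \frac{\sqrt{17489}}{4}$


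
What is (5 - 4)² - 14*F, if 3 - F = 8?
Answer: 71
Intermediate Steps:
F = -5 (F = 3 - 1*8 = 3 - 8 = -5)
(5 - 4)² - 14*F = (5 - 4)² - 14*(-5) = 1² + 70 = 1 + 70 = 71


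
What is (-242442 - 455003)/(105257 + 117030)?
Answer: -697445/222287 ≈ -3.1376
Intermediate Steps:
(-242442 - 455003)/(105257 + 117030) = -697445/222287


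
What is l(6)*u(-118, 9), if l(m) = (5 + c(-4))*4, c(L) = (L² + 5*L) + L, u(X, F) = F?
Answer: -108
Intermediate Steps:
c(L) = L² + 6*L
l(m) = -12 (l(m) = (5 - 4*(6 - 4))*4 = (5 - 4*2)*4 = (5 - 8)*4 = -3*4 = -12)
l(6)*u(-118, 9) = -12*9 = -108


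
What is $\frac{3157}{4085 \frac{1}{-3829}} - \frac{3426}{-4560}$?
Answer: $- \frac{96680671}{32680} \approx -2958.4$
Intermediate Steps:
$\frac{3157}{4085 \frac{1}{-3829}} - \frac{3426}{-4560} = \frac{3157}{4085 \left(- \frac{1}{3829}\right)} - - \frac{571}{760} = \frac{3157}{- \frac{4085}{3829}} + \frac{571}{760} = 3157 \left(- \frac{3829}{4085}\right) + \frac{571}{760} = - \frac{12088153}{4085} + \frac{571}{760} = - \frac{96680671}{32680}$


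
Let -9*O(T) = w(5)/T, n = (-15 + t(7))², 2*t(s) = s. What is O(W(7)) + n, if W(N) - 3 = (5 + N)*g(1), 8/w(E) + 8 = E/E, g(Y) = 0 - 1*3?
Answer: 1099759/8316 ≈ 132.25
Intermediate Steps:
g(Y) = -3 (g(Y) = 0 - 3 = -3)
t(s) = s/2
w(E) = -8/7 (w(E) = 8/(-8 + E/E) = 8/(-8 + 1) = 8/(-7) = 8*(-⅐) = -8/7)
W(N) = -12 - 3*N (W(N) = 3 + (5 + N)*(-3) = 3 + (-15 - 3*N) = -12 - 3*N)
n = 529/4 (n = (-15 + (½)*7)² = (-15 + 7/2)² = (-23/2)² = 529/4 ≈ 132.25)
O(T) = 8/(63*T) (O(T) = -(-8)/(63*T) = 8/(63*T))
O(W(7)) + n = 8/(63*(-12 - 3*7)) + 529/4 = 8/(63*(-12 - 21)) + 529/4 = (8/63)/(-33) + 529/4 = (8/63)*(-1/33) + 529/4 = -8/2079 + 529/4 = 1099759/8316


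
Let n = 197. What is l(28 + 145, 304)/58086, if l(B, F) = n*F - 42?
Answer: 29923/29043 ≈ 1.0303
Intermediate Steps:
l(B, F) = -42 + 197*F (l(B, F) = 197*F - 42 = -42 + 197*F)
l(28 + 145, 304)/58086 = (-42 + 197*304)/58086 = (-42 + 59888)*(1/58086) = 59846*(1/58086) = 29923/29043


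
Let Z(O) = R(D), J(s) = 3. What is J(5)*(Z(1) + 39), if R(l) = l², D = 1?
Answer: 120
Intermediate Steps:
Z(O) = 1 (Z(O) = 1² = 1)
J(5)*(Z(1) + 39) = 3*(1 + 39) = 3*40 = 120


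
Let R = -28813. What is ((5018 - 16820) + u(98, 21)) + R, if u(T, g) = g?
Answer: -40594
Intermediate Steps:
((5018 - 16820) + u(98, 21)) + R = ((5018 - 16820) + 21) - 28813 = (-11802 + 21) - 28813 = -11781 - 28813 = -40594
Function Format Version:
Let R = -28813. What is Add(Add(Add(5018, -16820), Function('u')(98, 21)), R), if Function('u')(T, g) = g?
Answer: -40594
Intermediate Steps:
Add(Add(Add(5018, -16820), Function('u')(98, 21)), R) = Add(Add(Add(5018, -16820), 21), -28813) = Add(Add(-11802, 21), -28813) = Add(-11781, -28813) = -40594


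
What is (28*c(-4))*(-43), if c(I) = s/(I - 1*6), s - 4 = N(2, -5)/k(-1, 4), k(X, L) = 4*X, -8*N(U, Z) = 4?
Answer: 9933/20 ≈ 496.65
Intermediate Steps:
N(U, Z) = -½ (N(U, Z) = -⅛*4 = -½)
s = 33/8 (s = 4 - 1/(2*(4*(-1))) = 4 - ½/(-4) = 4 - ½*(-¼) = 4 + ⅛ = 33/8 ≈ 4.1250)
c(I) = 33/(8*(-6 + I)) (c(I) = 33/(8*(I - 1*6)) = 33/(8*(I - 6)) = 33/(8*(-6 + I)))
(28*c(-4))*(-43) = (28*(33/(8*(-6 - 4))))*(-43) = (28*((33/8)/(-10)))*(-43) = (28*((33/8)*(-⅒)))*(-43) = (28*(-33/80))*(-43) = -231/20*(-43) = 9933/20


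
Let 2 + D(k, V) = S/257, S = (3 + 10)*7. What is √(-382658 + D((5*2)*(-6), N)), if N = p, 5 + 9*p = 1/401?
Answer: I*√25274286953/257 ≈ 618.59*I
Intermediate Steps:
p = -668/1203 (p = -5/9 + (⅑)/401 = -5/9 + (⅑)*(1/401) = -5/9 + 1/3609 = -668/1203 ≈ -0.55528)
S = 91 (S = 13*7 = 91)
N = -668/1203 ≈ -0.55528
D(k, V) = -423/257 (D(k, V) = -2 + 91/257 = -423/257)
√(-382658 + D((5*2)*(-6), N)) = √(-382658 - 423/257) = √(-98343529/257) = I*√25274286953/257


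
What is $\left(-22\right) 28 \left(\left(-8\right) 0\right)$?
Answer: $0$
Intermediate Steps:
$\left(-22\right) 28 \left(\left(-8\right) 0\right) = \left(-616\right) 0 = 0$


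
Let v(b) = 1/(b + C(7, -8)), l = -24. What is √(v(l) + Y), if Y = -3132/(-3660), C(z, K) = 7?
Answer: 2*√5356105/5185 ≈ 0.89270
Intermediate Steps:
Y = 261/305 (Y = -3132*(-1/3660) = 261/305 ≈ 0.85574)
v(b) = 1/(7 + b) (v(b) = 1/(b + 7) = 1/(7 + b))
√(v(l) + Y) = √(1/(7 - 24) + 261/305) = √(1/(-17) + 261/305) = √(-1/17 + 261/305) = √(4132/5185) = 2*√5356105/5185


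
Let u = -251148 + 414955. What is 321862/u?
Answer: 321862/163807 ≈ 1.9649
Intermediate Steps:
u = 163807
321862/u = 321862/163807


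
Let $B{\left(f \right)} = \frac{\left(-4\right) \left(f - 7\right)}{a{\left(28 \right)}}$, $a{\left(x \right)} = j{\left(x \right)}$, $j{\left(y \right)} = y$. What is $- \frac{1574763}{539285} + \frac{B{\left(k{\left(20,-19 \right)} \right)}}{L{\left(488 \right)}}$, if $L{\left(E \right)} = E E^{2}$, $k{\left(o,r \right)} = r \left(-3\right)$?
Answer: $- \frac{640534788143501}{219354147864320} \approx -2.9201$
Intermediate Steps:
$k{\left(o,r \right)} = - 3 r$
$a{\left(x \right)} = x$
$L{\left(E \right)} = E^{3}$
$B{\left(f \right)} = 1 - \frac{f}{7}$ ($B{\left(f \right)} = \frac{\left(-4\right) \left(f - 7\right)}{28} = - 4 \left(-7 + f\right) \frac{1}{28} = \left(28 - 4 f\right) \frac{1}{28} = 1 - \frac{f}{7}$)
$- \frac{1574763}{539285} + \frac{B{\left(k{\left(20,-19 \right)} \right)}}{L{\left(488 \right)}} = - \frac{1574763}{539285} + \frac{1 - \frac{\left(-3\right) \left(-19\right)}{7}}{488^{3}} = \left(-1574763\right) \frac{1}{539285} + \frac{1 - \frac{57}{7}}{116214272} = - \frac{1574763}{539285} + \left(1 - \frac{57}{7}\right) \frac{1}{116214272} = - \frac{1574763}{539285} - \frac{25}{406749952} = - \frac{640534788143501}{219354147864320}$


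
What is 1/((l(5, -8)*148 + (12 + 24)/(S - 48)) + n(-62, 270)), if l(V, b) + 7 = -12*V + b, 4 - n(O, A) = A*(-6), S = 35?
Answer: -13/123224 ≈ -0.00010550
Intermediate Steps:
n(O, A) = 4 + 6*A (n(O, A) = 4 - A*(-6) = 4 - (-6)*A = 4 + 6*A)
l(V, b) = -7 + b - 12*V (l(V, b) = -7 + (-12*V + b) = -7 + (b - 12*V) = -7 + b - 12*V)
1/((l(5, -8)*148 + (12 + 24)/(S - 48)) + n(-62, 270)) = 1/(((-7 - 8 - 12*5)*148 + (12 + 24)/(35 - 48)) + (4 + 6*270)) = 1/(((-7 - 8 - 60)*148 + 36/(-13)) + (4 + 1620)) = 1/((-75*148 + 36*(-1/13)) + 1624) = 1/((-11100 - 36/13) + 1624) = 1/(-144336/13 + 1624) = 1/(-123224/13) = -13/123224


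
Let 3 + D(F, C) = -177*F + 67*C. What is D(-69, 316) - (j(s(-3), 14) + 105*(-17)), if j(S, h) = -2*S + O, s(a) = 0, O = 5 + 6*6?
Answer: 35126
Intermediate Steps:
O = 41 (O = 5 + 36 = 41)
j(S, h) = 41 - 2*S (j(S, h) = -2*S + 41 = 41 - 2*S)
D(F, C) = -3 - 177*F + 67*C (D(F, C) = -3 + (-177*F + 67*C) = -3 - 177*F + 67*C)
D(-69, 316) - (j(s(-3), 14) + 105*(-17)) = (-3 - 177*(-69) + 67*316) - ((41 - 2*0) + 105*(-17)) = (-3 + 12213 + 21172) - ((41 + 0) - 1785) = 33382 - (41 - 1785) = 33382 - 1*(-1744) = 33382 + 1744 = 35126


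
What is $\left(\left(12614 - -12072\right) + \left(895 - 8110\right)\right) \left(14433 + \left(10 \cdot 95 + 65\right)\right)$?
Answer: $269892008$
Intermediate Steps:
$\left(\left(12614 - -12072\right) + \left(895 - 8110\right)\right) \left(14433 + \left(10 \cdot 95 + 65\right)\right) = \left(\left(12614 + 12072\right) + \left(895 - 8110\right)\right) \left(14433 + \left(950 + 65\right)\right) = \left(24686 - 7215\right) \left(14433 + 1015\right) = 17471 \cdot 15448 = 269892008$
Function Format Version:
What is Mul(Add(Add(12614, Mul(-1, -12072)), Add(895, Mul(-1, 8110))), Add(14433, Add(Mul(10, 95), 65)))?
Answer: 269892008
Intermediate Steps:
Mul(Add(Add(12614, Mul(-1, -12072)), Add(895, Mul(-1, 8110))), Add(14433, Add(Mul(10, 95), 65))) = Mul(Add(Add(12614, 12072), Add(895, -8110)), Add(14433, Add(950, 65))) = Mul(Add(24686, -7215), Add(14433, 1015)) = Mul(17471, 15448) = 269892008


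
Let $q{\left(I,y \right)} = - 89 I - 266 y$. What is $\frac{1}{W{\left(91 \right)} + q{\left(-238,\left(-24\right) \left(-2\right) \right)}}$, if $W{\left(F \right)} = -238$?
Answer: $\frac{1}{8176} \approx 0.00012231$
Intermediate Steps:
$q{\left(I,y \right)} = - 266 y - 89 I$
$\frac{1}{W{\left(91 \right)} + q{\left(-238,\left(-24\right) \left(-2\right) \right)}} = \frac{1}{-238 - \left(-21182 + 266 \left(\left(-24\right) \left(-2\right)\right)\right)} = \frac{1}{-238 + \left(\left(-266\right) 48 + 21182\right)} = \frac{1}{-238 + \left(-12768 + 21182\right)} = \frac{1}{-238 + 8414} = \frac{1}{8176}$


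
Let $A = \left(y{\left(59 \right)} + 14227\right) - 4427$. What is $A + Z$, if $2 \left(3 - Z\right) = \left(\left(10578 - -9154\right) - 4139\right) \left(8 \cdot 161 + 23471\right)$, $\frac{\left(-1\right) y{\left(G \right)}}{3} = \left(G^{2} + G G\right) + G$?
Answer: $- \frac{386089607}{2} \approx -1.9304 \cdot 10^{8}$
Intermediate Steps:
$y{\left(G \right)} = - 6 G^{2} - 3 G$ ($y{\left(G \right)} = - 3 \left(\left(G^{2} + G G\right) + G\right) = - 3 \left(\left(G^{2} + G^{2}\right) + G\right) = - 3 \left(2 G^{2} + G\right) = - 3 \left(G + 2 G^{2}\right) = - 6 G^{2} - 3 G$)
$A = -11263$ ($A = \left(\left(-3\right) 59 \left(1 + 2 \cdot 59\right) + 14227\right) - 4427 = \left(\left(-3\right) 59 \left(1 + 118\right) + 14227\right) - 4427 = \left(\left(-3\right) 59 \cdot 119 + 14227\right) - 4427 = \left(-21063 + 14227\right) - 4427 = -6836 - 4427 = -11263$)
$Z = - \frac{386067081}{2}$ ($Z = 3 - \frac{\left(\left(10578 - -9154\right) - 4139\right) \left(8 \cdot 161 + 23471\right)}{2} = 3 - \frac{\left(\left(10578 + 9154\right) - 4139\right) \left(1288 + 23471\right)}{2} = 3 - \frac{\left(19732 - 4139\right) 24759}{2} = 3 - \frac{15593 \cdot 24759}{2} = 3 - \frac{386067087}{2} = - \frac{386067081}{2} \approx -1.9303 \cdot 10^{8}$)
$A + Z = -11263 - \frac{386067081}{2} = - \frac{386089607}{2}$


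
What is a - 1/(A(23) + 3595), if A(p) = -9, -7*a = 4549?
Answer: -16312721/25102 ≈ -649.86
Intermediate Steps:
a = -4549/7 (a = -1/7*4549 = -4549/7 ≈ -649.86)
a - 1/(A(23) + 3595) = -4549/7 - 1/(-9 + 3595) = -4549/7 - 1/3586 = -16312721/25102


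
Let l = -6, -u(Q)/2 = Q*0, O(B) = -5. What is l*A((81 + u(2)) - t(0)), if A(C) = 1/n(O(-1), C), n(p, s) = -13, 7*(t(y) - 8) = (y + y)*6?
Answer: 6/13 ≈ 0.46154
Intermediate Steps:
t(y) = 8 + 12*y/7 (t(y) = 8 + ((y + y)*6)/7 = 8 + ((2*y)*6)/7 = 8 + (12*y)/7 = 8 + 12*y/7)
u(Q) = 0 (u(Q) = -2*Q*0 = -2*0 = 0)
A(C) = -1/13 (A(C) = 1/(-13) = -1/13)
l*A((81 + u(2)) - t(0)) = -6*(-1/13) = 6/13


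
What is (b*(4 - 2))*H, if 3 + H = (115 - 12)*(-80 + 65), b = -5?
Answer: 15480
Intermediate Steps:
H = -1548 (H = -3 + (115 - 12)*(-80 + 65) = -3 + 103*(-15) = -3 - 1545 = -1548)
(b*(4 - 2))*H = -5*(4 - 2)*(-1548) = -5*2*(-1548) = -10*(-1548) = 15480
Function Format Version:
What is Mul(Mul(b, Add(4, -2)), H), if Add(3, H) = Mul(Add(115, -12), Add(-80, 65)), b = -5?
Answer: 15480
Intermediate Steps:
H = -1548 (H = Add(-3, Mul(Add(115, -12), Add(-80, 65))) = Add(-3, Mul(103, -15)) = Add(-3, -1545) = -1548)
Mul(Mul(b, Add(4, -2)), H) = Mul(Mul(-5, Add(4, -2)), -1548) = Mul(Mul(-5, 2), -1548) = Mul(-10, -1548) = 15480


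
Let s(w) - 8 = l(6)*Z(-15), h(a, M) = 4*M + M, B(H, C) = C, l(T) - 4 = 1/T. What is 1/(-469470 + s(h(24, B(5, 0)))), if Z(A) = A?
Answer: -2/939049 ≈ -2.1298e-6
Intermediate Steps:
l(T) = 4 + 1/T
h(a, M) = 5*M
s(w) = -109/2 (s(w) = 8 + (4 + 1/6)*(-15) = 8 + (25/6)*(-15) = 8 - 125/2 = -109/2)
1/(-469470 + s(h(24, B(5, 0)))) = 1/(-469470 - 109/2) = 1/(-939049/2) = -2/939049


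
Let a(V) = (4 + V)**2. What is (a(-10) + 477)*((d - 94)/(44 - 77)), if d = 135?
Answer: -7011/11 ≈ -637.36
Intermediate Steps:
(a(-10) + 477)*((d - 94)/(44 - 77)) = ((4 - 10)**2 + 477)*((135 - 94)/(44 - 77)) = ((-6)**2 + 477)*(41/(-33)) = (36 + 477)*(41*(-1/33)) = 513*(-41/33) = -7011/11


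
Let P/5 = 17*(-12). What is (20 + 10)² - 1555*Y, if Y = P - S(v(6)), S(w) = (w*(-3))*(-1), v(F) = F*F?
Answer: 1754940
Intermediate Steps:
v(F) = F²
S(w) = 3*w (S(w) = -3*w*(-1) = 3*w)
P = -1020 (P = 5*(17*(-12)) = 5*(-204) = -1020)
Y = -1128 (Y = -1020 - 3*6² = -1020 - 3*36 = -1020 - 1*108 = -1020 - 108 = -1128)
(20 + 10)² - 1555*Y = (20 + 10)² - 1555*(-1128) = 30² + 1754040 = 900 + 1754040 = 1754940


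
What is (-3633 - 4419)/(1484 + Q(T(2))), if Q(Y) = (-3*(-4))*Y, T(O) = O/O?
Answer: -183/34 ≈ -5.3824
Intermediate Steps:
T(O) = 1
Q(Y) = 12*Y
(-3633 - 4419)/(1484 + Q(T(2))) = (-3633 - 4419)/(1484 + 12*1) = -8052/(1484 + 12) = -8052/1496 = -8052*1/1496 = -183/34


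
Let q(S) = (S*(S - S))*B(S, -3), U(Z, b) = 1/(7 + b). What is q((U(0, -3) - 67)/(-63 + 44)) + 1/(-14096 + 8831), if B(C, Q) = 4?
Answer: -1/5265 ≈ -0.00018993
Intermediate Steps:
q(S) = 0 (q(S) = (S*(S - S))*4 = (S*0)*4 = 0*4 = 0)
q((U(0, -3) - 67)/(-63 + 44)) + 1/(-14096 + 8831) = 0 + 1/(-14096 + 8831) = 0 + 1/(-5265) = 0 - 1/5265 = -1/5265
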